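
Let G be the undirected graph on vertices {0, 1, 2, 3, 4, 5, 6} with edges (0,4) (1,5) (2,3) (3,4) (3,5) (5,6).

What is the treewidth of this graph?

1

A width-1 tree decomposition is:
Bags: B1 = {2, 3}  B2 = {3, 5}  B3 = {3, 4}  B4 = {0, 4}  B5 = {5, 6}  B6 = {1, 5}
Tree: B1–B2, B2–B3, B3–B4, B2–B5, B2–B6
Each bag holds 2 vertices, so the decomposition has width 1, which upper-bounds the treewidth. Any graph with an edge has treewidth ≥ 1, and G has the edge 3–2. Hence tw(G) = 1 exactly.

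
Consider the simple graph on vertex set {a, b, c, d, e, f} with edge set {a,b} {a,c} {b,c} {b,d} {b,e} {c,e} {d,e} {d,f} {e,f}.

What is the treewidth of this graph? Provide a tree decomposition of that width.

Treewidth 2.
One such decomposition:
Bags: B1 = {b, d, e}  B2 = {b, c, e}  B3 = {a, b, c}  B4 = {d, e, f}
Tree: B1–B2, B2–B3, B1–B4

Every bag has size at most 3, so the width is 3 − 1 = 2 and tw(G) ≤ 2. On the other hand G contains the 3-clique {d, e, f}. A clique must lie in a single bag of any decomposition, so no decomposition can have width below 2. Combining the bounds, tw(G) = 2.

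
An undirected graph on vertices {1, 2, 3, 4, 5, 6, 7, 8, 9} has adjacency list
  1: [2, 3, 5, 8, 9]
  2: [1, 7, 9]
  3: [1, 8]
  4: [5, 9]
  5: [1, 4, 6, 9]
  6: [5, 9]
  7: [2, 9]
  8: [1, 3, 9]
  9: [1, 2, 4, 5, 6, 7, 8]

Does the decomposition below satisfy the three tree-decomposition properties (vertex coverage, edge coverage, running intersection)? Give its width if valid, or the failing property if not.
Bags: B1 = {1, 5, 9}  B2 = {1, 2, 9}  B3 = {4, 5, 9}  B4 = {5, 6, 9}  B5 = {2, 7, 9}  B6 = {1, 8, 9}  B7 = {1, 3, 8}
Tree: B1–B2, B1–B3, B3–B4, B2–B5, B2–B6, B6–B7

Vertex coverage: the bags together contain {1, 2, 3, 4, 5, 6, 7, 8, 9}, the full vertex set. Edge coverage: each edge of G has both endpoints in at least one bag. Running intersection: for every vertex, the bags containing it form a connected subtree. All three properties hold, so this is a valid tree decomposition of width max|bag| − 1 = 2, and hence tw(G) ≤ 2.

Yes; width 2.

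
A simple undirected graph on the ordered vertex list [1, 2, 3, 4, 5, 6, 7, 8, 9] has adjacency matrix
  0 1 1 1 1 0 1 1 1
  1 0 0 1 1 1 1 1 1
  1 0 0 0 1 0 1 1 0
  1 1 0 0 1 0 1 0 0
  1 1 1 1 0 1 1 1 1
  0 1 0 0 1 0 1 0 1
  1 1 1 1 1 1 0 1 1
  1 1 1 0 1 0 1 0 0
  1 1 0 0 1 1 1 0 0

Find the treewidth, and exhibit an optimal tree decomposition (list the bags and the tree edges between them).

Treewidth 4.
One such decomposition:
Bags: B1 = {1, 2, 5, 7, 8}  B2 = {1, 2, 5, 7, 9}  B3 = {1, 2, 4, 5, 7}  B4 = {2, 5, 6, 7, 9}  B5 = {1, 3, 5, 7, 8}
Tree: B1–B2, B2–B3, B2–B4, B1–B5

Each bag holds 5 vertices, so the decomposition has width 4, which upper-bounds the treewidth. On the other hand G contains the 5-clique {1, 2, 5, 7, 8}. A clique must lie in a single bag of any decomposition, so no decomposition can have width below 4. Therefore the treewidth is 4.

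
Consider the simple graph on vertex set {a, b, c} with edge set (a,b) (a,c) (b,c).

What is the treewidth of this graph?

A width-2 tree decomposition is:
Bags: B1 = {a, b, c}
Tree: (single bag)
A single bag containing all 3 vertices is trivially a valid decomposition of width 2. Conversely, {a, b, c} is a clique of size 3, and the vertices of any clique must share a bag in every tree decomposition; so some bag has ≥ 3 vertices and tw(G) ≥ 2. Therefore the treewidth is 2.

2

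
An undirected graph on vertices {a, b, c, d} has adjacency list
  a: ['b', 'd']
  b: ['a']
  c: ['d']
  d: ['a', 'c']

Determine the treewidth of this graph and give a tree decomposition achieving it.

Every bag has size at most 2, so the width is 2 − 1 = 1 and tw(G) ≤ 1. G has an edge, so its treewidth is at least 1. Therefore the treewidth is 1.

Treewidth 1.
One such decomposition:
Bags: B1 = {c, d}  B2 = {a, d}  B3 = {a, b}
Tree: B1–B2, B2–B3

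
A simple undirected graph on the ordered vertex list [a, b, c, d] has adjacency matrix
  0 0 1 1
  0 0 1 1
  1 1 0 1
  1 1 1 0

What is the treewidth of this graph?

2

A width-2 tree decomposition is:
Bags: B1 = {b, c, d}  B2 = {a, c, d}
Tree: B1–B2
The largest bag has 3 vertices, giving width 2; this decomposition certifies tw(G) ≤ 2. On the other hand G contains the 3-clique {a, c, d}. A clique must lie in a single bag of any decomposition, so no decomposition can have width below 2. Therefore the treewidth is 2.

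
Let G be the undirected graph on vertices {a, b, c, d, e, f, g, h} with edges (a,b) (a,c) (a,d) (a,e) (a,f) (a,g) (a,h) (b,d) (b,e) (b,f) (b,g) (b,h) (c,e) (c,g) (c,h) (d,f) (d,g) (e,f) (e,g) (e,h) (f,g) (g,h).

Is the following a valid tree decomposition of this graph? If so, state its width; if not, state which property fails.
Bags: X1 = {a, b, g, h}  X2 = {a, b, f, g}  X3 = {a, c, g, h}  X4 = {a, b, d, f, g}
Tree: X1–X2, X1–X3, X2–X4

A tree decomposition must satisfy three properties: every vertex lies in some bag; for every edge, both endpoints lie together in some bag; and for every vertex, the bags containing it form a connected subtree. Here vertex e appears in no bag, so the decomposition is invalid.

No — vertex e appears in no bag.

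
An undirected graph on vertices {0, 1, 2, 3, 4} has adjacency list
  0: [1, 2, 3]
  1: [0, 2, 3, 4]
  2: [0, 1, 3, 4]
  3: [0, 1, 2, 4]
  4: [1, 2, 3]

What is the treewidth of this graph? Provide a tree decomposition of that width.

Every bag has size at most 4, so the width is 4 − 1 = 3 and tw(G) ≤ 3. For the lower bound, the 4 vertices {0, 1, 2, 3} are pairwise adjacent, and any tree decomposition puts a clique entirely inside one bag — forcing width ≥ 3. Combining the bounds, tw(G) = 3.

Treewidth 3.
One optimal decomposition is:
Bags: B1 = {0, 1, 2, 3}  B2 = {1, 2, 3, 4}
Tree: B1–B2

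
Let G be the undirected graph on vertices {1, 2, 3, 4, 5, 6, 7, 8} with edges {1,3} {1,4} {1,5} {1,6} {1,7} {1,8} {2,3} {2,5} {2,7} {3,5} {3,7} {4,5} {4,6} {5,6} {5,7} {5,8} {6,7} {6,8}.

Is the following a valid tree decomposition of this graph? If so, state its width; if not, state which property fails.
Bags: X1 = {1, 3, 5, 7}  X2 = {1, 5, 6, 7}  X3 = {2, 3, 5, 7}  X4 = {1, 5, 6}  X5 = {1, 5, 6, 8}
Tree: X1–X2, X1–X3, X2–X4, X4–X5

No — vertex 4 appears in no bag.

A tree decomposition must satisfy three properties: every vertex lies in some bag; for every edge, both endpoints lie together in some bag; and for every vertex, the bags containing it form a connected subtree. Here vertex 4 appears in no bag, so the decomposition is invalid.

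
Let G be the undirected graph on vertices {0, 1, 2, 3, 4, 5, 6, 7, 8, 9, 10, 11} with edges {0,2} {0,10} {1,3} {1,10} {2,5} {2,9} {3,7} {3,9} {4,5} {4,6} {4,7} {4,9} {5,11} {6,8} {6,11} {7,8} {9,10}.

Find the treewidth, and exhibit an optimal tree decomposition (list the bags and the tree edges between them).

Every bag has size at most 4, so the width is 4 − 1 = 3 and tw(G) ≤ 3. For the lower bound: the 4 vertex sets {0,1,10}, {3}, {9}, {2,4,5,7} are disjoint, each induces a connected subgraph, and every pair is joined by at least one edge of G. Contracting each set to a single vertex therefore yields K_{4} as a minor, and since treewidth is minor-monotone, tw(G) ≥ tw(K_{4}) = 3. Hence tw(G) = 3 exactly.

Treewidth 3.
Bags: B1 = {0, 1, 3, 10}  B2 = {0, 3, 9, 10}  B3 = {0, 2, 3, 9}  B4 = {2, 3, 7, 9}  B5 = {2, 4, 7, 9}  B6 = {2, 4, 5, 7}  B7 = {4, 5, 7, 8}  B8 = {4, 5, 6, 8}  B9 = {5, 6, 8, 11}
Tree: B1–B2, B2–B3, B3–B4, B4–B5, B5–B6, B6–B7, B7–B8, B8–B9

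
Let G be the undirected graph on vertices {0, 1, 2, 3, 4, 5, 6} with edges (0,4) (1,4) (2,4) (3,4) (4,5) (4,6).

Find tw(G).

A width-1 tree decomposition is:
Bags: B1 = {4, 6}  B2 = {1, 4}  B3 = {0, 4}  B4 = {2, 4}  B5 = {4, 5}  B6 = {3, 4}
Tree: B1–B2, B2–B3, B2–B4, B4–B5, B5–B6
Every bag has size at most 2, so the width is 2 − 1 = 1 and tw(G) ≤ 1. G has an edge, so its treewidth is at least 1. Therefore the treewidth is 1.

1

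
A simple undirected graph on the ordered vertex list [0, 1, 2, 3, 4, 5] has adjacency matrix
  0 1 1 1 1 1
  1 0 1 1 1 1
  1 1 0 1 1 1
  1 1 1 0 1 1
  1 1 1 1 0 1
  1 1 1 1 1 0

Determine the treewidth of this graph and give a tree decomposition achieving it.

With just one bag of size 6, the width is 6 − 1 = 5, so tw(G) ≤ 5. For the lower bound, the 6 vertices {0, 1, 2, 3, 4, 5} are pairwise adjacent, and any tree decomposition puts a clique entirely inside one bag — forcing width ≥ 5. Therefore the treewidth is 5.

Treewidth 5.
One optimal decomposition is:
Bags: B1 = {0, 1, 2, 3, 4, 5}
Tree: (single bag)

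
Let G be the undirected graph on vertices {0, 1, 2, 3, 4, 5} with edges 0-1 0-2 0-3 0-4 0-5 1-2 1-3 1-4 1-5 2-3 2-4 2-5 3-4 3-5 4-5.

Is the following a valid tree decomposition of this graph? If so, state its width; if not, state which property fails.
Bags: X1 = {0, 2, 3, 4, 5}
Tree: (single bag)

A tree decomposition must satisfy three properties: every vertex lies in some bag; for every edge, both endpoints lie together in some bag; and for every vertex, the bags containing it form a connected subtree. Here vertex 1 appears in no bag, so the decomposition is invalid.

No — vertex 1 appears in no bag.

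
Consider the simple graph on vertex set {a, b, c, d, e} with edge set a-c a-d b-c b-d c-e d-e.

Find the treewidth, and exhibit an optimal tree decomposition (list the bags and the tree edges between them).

Treewidth 2.
Bags: B1 = {c, d, e}  B2 = {b, c, d}  B3 = {a, c, d}
Tree: B1–B2, B2–B3

Every bag has size at most 3, so the width is 3 − 1 = 2 and tw(G) ≤ 2. For the lower bound, G contains the cycle d–e–c–b–d, so G is not a forest; only forests have treewidth ≤ 1, hence tw(G) ≥ 2. Combining the bounds, tw(G) = 2.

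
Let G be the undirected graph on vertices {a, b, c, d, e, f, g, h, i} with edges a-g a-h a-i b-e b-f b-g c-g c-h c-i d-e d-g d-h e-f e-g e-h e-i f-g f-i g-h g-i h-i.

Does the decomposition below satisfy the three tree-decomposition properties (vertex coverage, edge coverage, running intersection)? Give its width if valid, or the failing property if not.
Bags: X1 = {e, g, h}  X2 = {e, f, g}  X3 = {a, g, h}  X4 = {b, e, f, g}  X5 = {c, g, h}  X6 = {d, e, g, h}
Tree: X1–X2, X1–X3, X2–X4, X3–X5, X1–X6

No — vertex i appears in no bag.

A tree decomposition must satisfy three properties: every vertex lies in some bag; for every edge, both endpoints lie together in some bag; and for every vertex, the bags containing it form a connected subtree. Here vertex i appears in no bag, so the decomposition is invalid.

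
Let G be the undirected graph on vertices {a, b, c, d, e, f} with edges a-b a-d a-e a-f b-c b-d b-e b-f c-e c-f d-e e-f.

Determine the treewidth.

A width-3 tree decomposition is:
Bags: B1 = {a, b, e, f}  B2 = {a, b, d, e}  B3 = {b, c, e, f}
Tree: B1–B2, B1–B3
Each bag holds 4 vertices, so the decomposition has width 3, which upper-bounds the treewidth. On the other hand G contains the 4-clique {a, b, d, e}. A clique must lie in a single bag of any decomposition, so no decomposition can have width below 3. The upper and lower bounds meet at 3, so that is the treewidth.

3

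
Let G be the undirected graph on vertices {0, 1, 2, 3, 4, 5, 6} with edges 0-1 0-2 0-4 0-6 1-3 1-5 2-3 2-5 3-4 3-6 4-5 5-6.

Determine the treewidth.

3

A width-3 tree decomposition is:
Bags: B1 = {0, 2, 3, 5}  B2 = {0, 3, 5, 6}  B3 = {0, 1, 3, 5}  B4 = {0, 3, 4, 5}
Tree: B1–B2, B2–B3, B3–B4
The largest bag has 4 vertices, giving width 3; this decomposition certifies tw(G) ≤ 3. For the lower bound: the 4 vertex sets {2,3}, {5,6}, {0}, {1} are disjoint, each induces a connected subgraph, and every pair is joined by at least one edge of G. Contracting each set to a single vertex therefore yields K_{4} as a minor, and since treewidth is minor-monotone, tw(G) ≥ tw(K_{4}) = 3. The upper and lower bounds meet at 3, so that is the treewidth.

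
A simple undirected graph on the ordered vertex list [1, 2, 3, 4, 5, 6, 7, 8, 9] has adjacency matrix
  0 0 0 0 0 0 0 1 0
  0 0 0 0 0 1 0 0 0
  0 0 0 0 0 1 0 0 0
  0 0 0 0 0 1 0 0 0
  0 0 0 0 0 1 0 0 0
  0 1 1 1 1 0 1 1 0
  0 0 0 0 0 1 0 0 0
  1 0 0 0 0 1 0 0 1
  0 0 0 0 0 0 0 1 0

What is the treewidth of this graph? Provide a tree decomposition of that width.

Treewidth 1.
One optimal decomposition is:
Bags: B1 = {6, 7}  B2 = {2, 6}  B3 = {5, 6}  B4 = {4, 6}  B5 = {6, 8}  B6 = {3, 6}  B7 = {8, 9}  B8 = {1, 8}
Tree: B1–B2, B2–B3, B2–B4, B1–B5, B5–B6, B5–B7, B7–B8

Every bag has size at most 2, so the width is 2 − 1 = 1 and tw(G) ≤ 1. Since G has at least one edge (e.g. 6–7), it is not an edgeless graph, so tw(G) ≥ 1. Combining the bounds, tw(G) = 1.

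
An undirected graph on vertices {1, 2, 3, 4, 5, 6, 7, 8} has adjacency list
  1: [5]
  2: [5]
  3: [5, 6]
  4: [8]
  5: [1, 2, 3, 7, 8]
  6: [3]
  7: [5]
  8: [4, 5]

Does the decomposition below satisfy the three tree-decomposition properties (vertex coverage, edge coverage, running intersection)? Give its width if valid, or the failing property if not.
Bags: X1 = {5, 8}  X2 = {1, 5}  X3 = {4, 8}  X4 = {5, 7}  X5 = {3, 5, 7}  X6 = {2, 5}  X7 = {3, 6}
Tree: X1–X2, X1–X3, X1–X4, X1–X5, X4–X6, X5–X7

No — bags containing vertex 7 are not connected in the tree.

A tree decomposition must satisfy three properties: every vertex lies in some bag; for every edge, both endpoints lie together in some bag; and for every vertex, the bags containing it form a connected subtree. Here bags containing vertex 7 are not connected in the tree, so the decomposition is invalid.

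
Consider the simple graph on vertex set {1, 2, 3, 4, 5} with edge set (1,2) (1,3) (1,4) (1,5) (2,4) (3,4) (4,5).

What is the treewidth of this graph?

A width-2 tree decomposition is:
Bags: B1 = {1, 3, 4}  B2 = {1, 2, 4}  B3 = {1, 4, 5}
Tree: B1–B2, B1–B3
The largest bag has 3 vertices, giving width 2; this decomposition certifies tw(G) ≤ 2. For the lower bound, the 3 vertices {1, 2, 4} are pairwise adjacent, and any tree decomposition puts a clique entirely inside one bag — forcing width ≥ 2. Hence tw(G) = 2 exactly.

2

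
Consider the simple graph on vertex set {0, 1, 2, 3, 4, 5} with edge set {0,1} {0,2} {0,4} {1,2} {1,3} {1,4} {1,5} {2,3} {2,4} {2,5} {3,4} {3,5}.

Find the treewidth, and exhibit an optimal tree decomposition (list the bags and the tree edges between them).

Treewidth 3.
Bags: B1 = {1, 2, 3, 4}  B2 = {1, 2, 3, 5}  B3 = {0, 1, 2, 4}
Tree: B1–B2, B1–B3

The largest bag has 4 vertices, giving width 3; this decomposition certifies tw(G) ≤ 3. For the lower bound, the 4 vertices {0, 1, 2, 4} are pairwise adjacent, and any tree decomposition puts a clique entirely inside one bag — forcing width ≥ 3. Hence tw(G) = 3 exactly.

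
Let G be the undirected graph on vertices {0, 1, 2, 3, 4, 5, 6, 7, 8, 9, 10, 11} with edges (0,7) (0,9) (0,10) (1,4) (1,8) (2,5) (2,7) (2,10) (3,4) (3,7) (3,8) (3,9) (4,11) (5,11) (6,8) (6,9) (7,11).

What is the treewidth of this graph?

3

A width-3 tree decomposition is:
Bags: B1 = {0, 2, 5, 10}  B2 = {0, 2, 5, 7}  B3 = {0, 5, 7, 11}  B4 = {0, 7, 9, 11}  B5 = {3, 7, 9, 11}  B6 = {3, 4, 9, 11}  B7 = {3, 4, 6, 9}  B8 = {3, 4, 6, 8}  B9 = {1, 4, 6, 8}
Tree: B1–B2, B2–B3, B3–B4, B4–B5, B5–B6, B6–B7, B7–B8, B8–B9
Each bag holds 4 vertices, so the decomposition has width 3, which upper-bounds the treewidth. For the lower bound: the 4 vertex sets {2,5,10}, {0}, {7}, {3,4,9,11} are disjoint, each induces a connected subgraph, and every pair is joined by at least one edge of G. Contracting each set to a single vertex therefore yields K_{4} as a minor, and since treewidth is minor-monotone, tw(G) ≥ tw(K_{4}) = 3. The upper and lower bounds meet at 3, so that is the treewidth.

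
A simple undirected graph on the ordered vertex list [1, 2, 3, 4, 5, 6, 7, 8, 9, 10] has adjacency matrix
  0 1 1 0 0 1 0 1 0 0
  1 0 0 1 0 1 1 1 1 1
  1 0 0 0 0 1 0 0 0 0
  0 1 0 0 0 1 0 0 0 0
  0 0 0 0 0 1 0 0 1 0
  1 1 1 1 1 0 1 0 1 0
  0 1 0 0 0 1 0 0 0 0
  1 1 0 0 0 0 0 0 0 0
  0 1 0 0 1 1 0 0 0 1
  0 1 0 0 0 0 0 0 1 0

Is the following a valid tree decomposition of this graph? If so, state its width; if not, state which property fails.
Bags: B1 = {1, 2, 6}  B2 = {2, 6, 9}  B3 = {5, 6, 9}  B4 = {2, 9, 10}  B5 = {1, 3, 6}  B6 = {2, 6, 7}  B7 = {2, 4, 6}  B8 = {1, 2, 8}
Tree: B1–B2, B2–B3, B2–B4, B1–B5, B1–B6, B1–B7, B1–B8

Vertex coverage: the bags together contain {1, 2, 3, 4, 5, 6, 7, 8, 9, 10}, the full vertex set. Edge coverage: each edge of G has both endpoints in at least one bag. Running intersection: for every vertex, the bags containing it form a connected subtree. All three properties hold, so this is a valid tree decomposition of width max|bag| − 1 = 2, and hence tw(G) ≤ 2.

Yes; width 2.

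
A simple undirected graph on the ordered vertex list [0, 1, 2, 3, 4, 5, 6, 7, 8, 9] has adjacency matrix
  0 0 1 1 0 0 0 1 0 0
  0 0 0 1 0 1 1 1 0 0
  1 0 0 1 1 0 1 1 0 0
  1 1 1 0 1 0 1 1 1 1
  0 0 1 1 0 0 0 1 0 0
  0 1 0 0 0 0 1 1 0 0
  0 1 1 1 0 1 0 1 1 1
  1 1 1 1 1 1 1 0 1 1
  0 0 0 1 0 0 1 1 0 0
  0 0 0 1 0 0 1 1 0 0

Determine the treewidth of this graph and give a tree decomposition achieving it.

Treewidth 3.
One optimal decomposition is:
Bags: B1 = {2, 3, 6, 7}  B2 = {3, 6, 7, 8}  B3 = {0, 2, 3, 7}  B4 = {1, 3, 6, 7}  B5 = {3, 6, 7, 9}  B6 = {2, 3, 4, 7}  B7 = {1, 5, 6, 7}
Tree: B1–B2, B1–B3, B1–B4, B2–B5, B1–B6, B4–B7

Every bag has size at most 4, so the width is 4 − 1 = 3 and tw(G) ≤ 3. On the other hand G contains the 4-clique {0, 2, 3, 7}. A clique must lie in a single bag of any decomposition, so no decomposition can have width below 3. The upper and lower bounds meet at 3, so that is the treewidth.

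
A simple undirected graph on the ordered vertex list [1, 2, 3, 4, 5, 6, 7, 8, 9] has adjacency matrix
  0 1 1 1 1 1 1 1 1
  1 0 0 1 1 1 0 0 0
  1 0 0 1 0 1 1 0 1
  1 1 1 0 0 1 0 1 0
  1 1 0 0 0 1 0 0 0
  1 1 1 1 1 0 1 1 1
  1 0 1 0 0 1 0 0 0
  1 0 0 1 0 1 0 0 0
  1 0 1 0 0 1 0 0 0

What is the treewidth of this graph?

A width-3 tree decomposition is:
Bags: B1 = {1, 4, 6, 8}  B2 = {1, 2, 4, 6}  B3 = {1, 3, 4, 6}  B4 = {1, 3, 6, 7}  B5 = {1, 2, 5, 6}  B6 = {1, 3, 6, 9}
Tree: B1–B2, B2–B3, B3–B4, B2–B5, B3–B6
Every bag has size at most 4, so the width is 4 − 1 = 3 and tw(G) ≤ 3. For the lower bound, the 4 vertices {1, 4, 6, 8} are pairwise adjacent, and any tree decomposition puts a clique entirely inside one bag — forcing width ≥ 3. Combining the bounds, tw(G) = 3.

3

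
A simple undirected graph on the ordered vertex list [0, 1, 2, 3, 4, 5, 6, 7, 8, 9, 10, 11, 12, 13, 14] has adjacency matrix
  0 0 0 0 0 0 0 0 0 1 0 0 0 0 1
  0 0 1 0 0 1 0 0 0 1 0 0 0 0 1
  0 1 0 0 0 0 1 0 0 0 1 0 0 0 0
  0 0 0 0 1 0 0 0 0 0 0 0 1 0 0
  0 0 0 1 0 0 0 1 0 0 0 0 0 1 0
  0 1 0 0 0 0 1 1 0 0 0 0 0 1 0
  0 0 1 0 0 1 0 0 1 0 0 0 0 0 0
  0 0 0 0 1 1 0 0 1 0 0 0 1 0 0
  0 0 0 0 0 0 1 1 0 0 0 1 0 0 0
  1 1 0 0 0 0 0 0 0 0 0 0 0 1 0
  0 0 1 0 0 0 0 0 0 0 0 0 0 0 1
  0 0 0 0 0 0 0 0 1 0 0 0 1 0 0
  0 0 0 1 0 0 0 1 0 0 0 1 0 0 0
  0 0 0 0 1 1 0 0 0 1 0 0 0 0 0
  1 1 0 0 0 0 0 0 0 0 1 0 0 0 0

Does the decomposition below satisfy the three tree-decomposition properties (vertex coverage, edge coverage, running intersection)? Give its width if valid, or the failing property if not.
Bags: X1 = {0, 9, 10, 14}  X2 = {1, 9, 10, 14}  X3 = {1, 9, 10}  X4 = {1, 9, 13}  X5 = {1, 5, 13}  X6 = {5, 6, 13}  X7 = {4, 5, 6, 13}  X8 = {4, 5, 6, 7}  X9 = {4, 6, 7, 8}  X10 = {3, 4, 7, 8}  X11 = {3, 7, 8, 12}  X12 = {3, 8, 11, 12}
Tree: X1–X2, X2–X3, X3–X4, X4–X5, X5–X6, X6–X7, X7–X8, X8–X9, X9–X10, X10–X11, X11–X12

No — vertex 2 appears in no bag.

A tree decomposition must satisfy three properties: every vertex lies in some bag; for every edge, both endpoints lie together in some bag; and for every vertex, the bags containing it form a connected subtree. Here vertex 2 appears in no bag, so the decomposition is invalid.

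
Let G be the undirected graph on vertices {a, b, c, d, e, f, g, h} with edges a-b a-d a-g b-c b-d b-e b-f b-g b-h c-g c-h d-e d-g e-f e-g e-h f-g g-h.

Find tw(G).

A width-3 tree decomposition is:
Bags: B1 = {b, e, g, h}  B2 = {b, d, e, g}  B3 = {b, e, f, g}  B4 = {a, b, d, g}  B5 = {b, c, g, h}
Tree: B1–B2, B1–B3, B2–B4, B1–B5
The largest bag has 4 vertices, giving width 3; this decomposition certifies tw(G) ≤ 3. For the lower bound, the 4 vertices {b, d, e, g} are pairwise adjacent, and any tree decomposition puts a clique entirely inside one bag — forcing width ≥ 3. Therefore the treewidth is 3.

3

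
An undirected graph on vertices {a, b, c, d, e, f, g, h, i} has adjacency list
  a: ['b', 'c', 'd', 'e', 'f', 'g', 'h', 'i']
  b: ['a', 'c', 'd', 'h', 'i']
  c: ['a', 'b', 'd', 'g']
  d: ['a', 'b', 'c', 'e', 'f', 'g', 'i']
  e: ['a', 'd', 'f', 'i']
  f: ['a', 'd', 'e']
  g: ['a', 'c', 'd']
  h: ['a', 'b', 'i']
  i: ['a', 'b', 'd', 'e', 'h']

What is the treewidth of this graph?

A width-3 tree decomposition is:
Bags: B1 = {a, b, d, i}  B2 = {a, b, c, d}  B3 = {a, c, d, g}  B4 = {a, b, h, i}  B5 = {a, d, e, i}  B6 = {a, d, e, f}
Tree: B1–B2, B2–B3, B1–B4, B1–B5, B5–B6
Each bag holds 4 vertices, so the decomposition has width 3, which upper-bounds the treewidth. On the other hand G contains the 4-clique {a, c, d, g}. A clique must lie in a single bag of any decomposition, so no decomposition can have width below 3. Hence tw(G) = 3 exactly.

3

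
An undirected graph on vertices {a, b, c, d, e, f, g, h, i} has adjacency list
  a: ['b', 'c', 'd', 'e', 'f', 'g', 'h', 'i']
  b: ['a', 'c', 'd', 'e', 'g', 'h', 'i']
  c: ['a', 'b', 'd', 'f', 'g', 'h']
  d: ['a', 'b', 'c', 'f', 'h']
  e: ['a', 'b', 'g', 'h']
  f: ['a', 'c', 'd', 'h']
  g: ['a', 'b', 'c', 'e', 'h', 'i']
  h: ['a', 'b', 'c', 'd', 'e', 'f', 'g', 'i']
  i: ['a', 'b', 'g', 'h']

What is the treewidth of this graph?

4

A width-4 tree decomposition is:
Bags: B1 = {a, c, d, f, h}  B2 = {a, b, c, d, h}  B3 = {a, b, c, g, h}  B4 = {a, b, g, h, i}  B5 = {a, b, e, g, h}
Tree: B1–B2, B2–B3, B3–B4, B3–B5
The largest bag has 5 vertices, giving width 4; this decomposition certifies tw(G) ≤ 4. On the other hand G contains the 5-clique {a, c, d, f, h}. A clique must lie in a single bag of any decomposition, so no decomposition can have width below 4. Hence tw(G) = 4 exactly.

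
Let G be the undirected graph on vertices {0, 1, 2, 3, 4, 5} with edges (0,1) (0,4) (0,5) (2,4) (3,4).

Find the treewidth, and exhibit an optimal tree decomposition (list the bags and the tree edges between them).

Every bag has size at most 2, so the width is 2 − 1 = 1 and tw(G) ≤ 1. Any graph with an edge has treewidth ≥ 1, and G has the edge 0–1. Therefore the treewidth is 1.

Treewidth 1.
Bags: B1 = {0, 1}  B2 = {0, 4}  B3 = {3, 4}  B4 = {0, 5}  B5 = {2, 4}
Tree: B1–B2, B2–B3, B1–B4, B2–B5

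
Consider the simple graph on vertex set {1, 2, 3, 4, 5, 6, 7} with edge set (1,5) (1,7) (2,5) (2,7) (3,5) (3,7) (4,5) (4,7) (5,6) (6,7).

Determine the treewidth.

A width-2 tree decomposition is:
Bags: B1 = {1, 5, 7}  B2 = {5, 6, 7}  B3 = {2, 5, 7}  B4 = {3, 5, 7}  B5 = {4, 5, 7}
Tree: B1–B2, B2–B3, B3–B4, B4–B5
Each bag holds 3 vertices, so the decomposition has width 2, which upper-bounds the treewidth. The edges 5–1–7–6–5 form a cycle, so G is not a tree and its treewidth is at least 2. The upper and lower bounds meet at 2, so that is the treewidth.

2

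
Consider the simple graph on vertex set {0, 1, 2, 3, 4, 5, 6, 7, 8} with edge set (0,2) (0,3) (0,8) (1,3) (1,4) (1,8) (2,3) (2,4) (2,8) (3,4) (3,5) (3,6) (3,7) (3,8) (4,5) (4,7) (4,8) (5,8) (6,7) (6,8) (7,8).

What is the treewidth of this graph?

A width-3 tree decomposition is:
Bags: B1 = {2, 3, 4, 8}  B2 = {0, 2, 3, 8}  B3 = {3, 4, 7, 8}  B4 = {1, 3, 4, 8}  B5 = {3, 4, 5, 8}  B6 = {3, 6, 7, 8}
Tree: B1–B2, B1–B3, B1–B4, B4–B5, B3–B6
Every bag has size at most 4, so the width is 4 − 1 = 3 and tw(G) ≤ 3. On the other hand G contains the 4-clique {0, 2, 3, 8}. A clique must lie in a single bag of any decomposition, so no decomposition can have width below 3. Combining the bounds, tw(G) = 3.

3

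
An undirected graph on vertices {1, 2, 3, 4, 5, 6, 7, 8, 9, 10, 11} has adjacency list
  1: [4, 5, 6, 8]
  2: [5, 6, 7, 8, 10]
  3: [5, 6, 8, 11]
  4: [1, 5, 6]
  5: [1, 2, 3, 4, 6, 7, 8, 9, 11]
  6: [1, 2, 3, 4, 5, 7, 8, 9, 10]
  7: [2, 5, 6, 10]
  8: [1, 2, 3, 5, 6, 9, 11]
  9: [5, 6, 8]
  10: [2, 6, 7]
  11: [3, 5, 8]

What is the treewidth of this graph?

A width-3 tree decomposition is:
Bags: B1 = {1, 5, 6, 8}  B2 = {2, 5, 6, 8}  B3 = {3, 5, 6, 8}  B4 = {3, 5, 8, 11}  B5 = {2, 5, 6, 7}  B6 = {1, 4, 5, 6}  B7 = {2, 6, 7, 10}  B8 = {5, 6, 8, 9}
Tree: B1–B2, B1–B3, B3–B4, B2–B5, B1–B6, B5–B7, B1–B8
The largest bag has 4 vertices, giving width 3; this decomposition certifies tw(G) ≤ 3. On the other hand G contains the 4-clique {2, 6, 7, 10}. A clique must lie in a single bag of any decomposition, so no decomposition can have width below 3. The upper and lower bounds meet at 3, so that is the treewidth.

3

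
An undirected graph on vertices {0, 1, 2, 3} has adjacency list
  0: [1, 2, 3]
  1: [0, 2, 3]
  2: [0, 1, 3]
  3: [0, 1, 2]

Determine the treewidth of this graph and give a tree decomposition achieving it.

Treewidth 3.
One optimal decomposition is:
Bags: B1 = {0, 1, 2, 3}
Tree: (single bag)

With just one bag of size 4, the width is 4 − 1 = 3, so tw(G) ≤ 3. For the lower bound, the 4 vertices {0, 1, 2, 3} are pairwise adjacent, and any tree decomposition puts a clique entirely inside one bag — forcing width ≥ 3. Combining the bounds, tw(G) = 3.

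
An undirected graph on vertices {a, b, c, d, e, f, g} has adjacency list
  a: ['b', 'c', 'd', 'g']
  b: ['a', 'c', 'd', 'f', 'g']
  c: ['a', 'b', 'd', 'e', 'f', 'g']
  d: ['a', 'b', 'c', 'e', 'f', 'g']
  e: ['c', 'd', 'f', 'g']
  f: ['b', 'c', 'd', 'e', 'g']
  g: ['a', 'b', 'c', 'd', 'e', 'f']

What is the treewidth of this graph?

A width-4 tree decomposition is:
Bags: B1 = {b, c, d, f, g}  B2 = {a, b, c, d, g}  B3 = {c, d, e, f, g}
Tree: B1–B2, B1–B3
Every bag has size at most 5, so the width is 5 − 1 = 4 and tw(G) ≤ 4. For the lower bound, the 5 vertices {c, d, e, f, g} are pairwise adjacent, and any tree decomposition puts a clique entirely inside one bag — forcing width ≥ 4. Combining the bounds, tw(G) = 4.

4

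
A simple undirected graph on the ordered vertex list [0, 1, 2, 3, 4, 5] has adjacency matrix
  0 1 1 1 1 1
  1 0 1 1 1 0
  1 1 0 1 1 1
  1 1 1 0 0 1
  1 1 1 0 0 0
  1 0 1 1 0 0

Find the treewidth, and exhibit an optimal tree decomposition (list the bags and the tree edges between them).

Treewidth 3.
One such decomposition:
Bags: B1 = {0, 2, 3, 5}  B2 = {0, 1, 2, 3}  B3 = {0, 1, 2, 4}
Tree: B1–B2, B2–B3

Each bag holds 4 vertices, so the decomposition has width 3, which upper-bounds the treewidth. Conversely, {0, 1, 2, 3} is a clique of size 4, and the vertices of any clique must share a bag in every tree decomposition; so some bag has ≥ 4 vertices and tw(G) ≥ 3. Hence tw(G) = 3 exactly.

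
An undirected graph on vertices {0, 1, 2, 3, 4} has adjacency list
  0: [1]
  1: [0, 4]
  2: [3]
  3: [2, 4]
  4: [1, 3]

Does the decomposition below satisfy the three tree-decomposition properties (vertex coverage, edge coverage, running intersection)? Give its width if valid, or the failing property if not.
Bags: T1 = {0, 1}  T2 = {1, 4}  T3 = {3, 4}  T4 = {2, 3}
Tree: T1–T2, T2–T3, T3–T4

Every vertex of G appears in some bag (union = {0, 1, 2, 3, 4}); every edge is covered by a bag; and for each vertex v the set of bags containing v is connected in the bag tree. The decomposition is therefore valid. The largest bag has 2 vertices, so the width is 1.

Yes; width 1.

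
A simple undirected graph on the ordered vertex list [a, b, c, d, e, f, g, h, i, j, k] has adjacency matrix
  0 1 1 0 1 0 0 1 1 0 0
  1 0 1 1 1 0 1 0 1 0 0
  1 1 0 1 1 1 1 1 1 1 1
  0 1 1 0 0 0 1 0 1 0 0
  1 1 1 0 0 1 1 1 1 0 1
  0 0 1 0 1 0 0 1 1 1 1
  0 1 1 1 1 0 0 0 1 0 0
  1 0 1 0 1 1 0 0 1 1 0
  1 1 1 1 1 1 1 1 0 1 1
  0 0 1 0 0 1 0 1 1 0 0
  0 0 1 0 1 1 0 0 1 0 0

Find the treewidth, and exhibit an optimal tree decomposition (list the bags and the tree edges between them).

Treewidth 4.
One optimal decomposition is:
Bags: B1 = {a, c, e, h, i}  B2 = {c, e, f, h, i}  B3 = {a, b, c, e, i}  B4 = {b, c, e, g, i}  B5 = {b, c, d, g, i}  B6 = {c, e, f, i, k}  B7 = {c, f, h, i, j}
Tree: B1–B2, B1–B3, B3–B4, B4–B5, B2–B6, B2–B7

The largest bag has 5 vertices, giving width 4; this decomposition certifies tw(G) ≤ 4. On the other hand G contains the 5-clique {b, c, d, g, i}. A clique must lie in a single bag of any decomposition, so no decomposition can have width below 4. Therefore the treewidth is 4.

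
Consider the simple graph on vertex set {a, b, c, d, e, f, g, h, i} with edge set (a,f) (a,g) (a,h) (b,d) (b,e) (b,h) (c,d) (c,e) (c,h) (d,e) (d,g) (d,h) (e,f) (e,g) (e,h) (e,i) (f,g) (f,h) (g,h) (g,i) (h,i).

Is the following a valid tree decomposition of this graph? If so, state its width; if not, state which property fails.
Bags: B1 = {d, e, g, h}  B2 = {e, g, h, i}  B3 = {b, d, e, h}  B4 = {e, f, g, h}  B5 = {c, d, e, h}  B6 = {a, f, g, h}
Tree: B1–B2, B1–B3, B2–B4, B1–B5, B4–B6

Yes; width 3.

Checking the three conditions: (i) the bags cover all of {a, b, c, d, e, f, g, h, i}; (ii) for each edge, some bag contains both endpoints; (iii) the bags containing any fixed vertex form a subtree. All hold, so the decomposition is valid with width 4 − 1 = 3.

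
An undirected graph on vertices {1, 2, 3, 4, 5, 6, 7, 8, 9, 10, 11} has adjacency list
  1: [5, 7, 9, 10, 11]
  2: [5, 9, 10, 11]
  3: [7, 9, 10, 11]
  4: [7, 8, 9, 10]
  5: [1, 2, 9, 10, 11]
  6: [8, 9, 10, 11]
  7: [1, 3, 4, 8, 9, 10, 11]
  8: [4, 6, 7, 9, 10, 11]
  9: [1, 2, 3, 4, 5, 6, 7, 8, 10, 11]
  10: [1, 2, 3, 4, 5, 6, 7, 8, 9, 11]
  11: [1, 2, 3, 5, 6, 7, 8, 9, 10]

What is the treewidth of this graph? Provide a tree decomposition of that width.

Every bag has size at most 5, so the width is 5 − 1 = 4 and tw(G) ≤ 4. On the other hand G contains the 5-clique {2, 5, 9, 10, 11}. A clique must lie in a single bag of any decomposition, so no decomposition can have width below 4. Combining the bounds, tw(G) = 4.

Treewidth 4.
Bags: B1 = {1, 7, 9, 10, 11}  B2 = {1, 5, 9, 10, 11}  B3 = {7, 8, 9, 10, 11}  B4 = {6, 8, 9, 10, 11}  B5 = {2, 5, 9, 10, 11}  B6 = {3, 7, 9, 10, 11}  B7 = {4, 7, 8, 9, 10}
Tree: B1–B2, B1–B3, B3–B4, B2–B5, B1–B6, B3–B7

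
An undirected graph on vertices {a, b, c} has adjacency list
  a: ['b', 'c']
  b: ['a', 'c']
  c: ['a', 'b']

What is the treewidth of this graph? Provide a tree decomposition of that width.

With just one bag of size 3, the width is 3 − 1 = 2, so tw(G) ≤ 2. Conversely, {a, b, c} is a clique of size 3, and the vertices of any clique must share a bag in every tree decomposition; so some bag has ≥ 3 vertices and tw(G) ≥ 2. Combining the bounds, tw(G) = 2.

Treewidth 2.
One optimal decomposition is:
Bags: B1 = {a, b, c}
Tree: (single bag)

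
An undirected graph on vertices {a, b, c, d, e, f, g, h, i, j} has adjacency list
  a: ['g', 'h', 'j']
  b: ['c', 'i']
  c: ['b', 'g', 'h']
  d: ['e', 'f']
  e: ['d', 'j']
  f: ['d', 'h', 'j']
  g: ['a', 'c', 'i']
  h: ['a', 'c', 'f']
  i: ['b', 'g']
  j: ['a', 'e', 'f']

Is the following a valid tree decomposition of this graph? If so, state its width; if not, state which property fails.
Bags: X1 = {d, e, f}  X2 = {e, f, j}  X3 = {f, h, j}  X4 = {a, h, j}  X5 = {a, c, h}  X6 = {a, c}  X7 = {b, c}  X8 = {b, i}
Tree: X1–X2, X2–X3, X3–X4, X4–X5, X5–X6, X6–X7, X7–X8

A tree decomposition must satisfy three properties: every vertex lies in some bag; for every edge, both endpoints lie together in some bag; and for every vertex, the bags containing it form a connected subtree. Here vertex g appears in no bag, so the decomposition is invalid.

No — vertex g appears in no bag.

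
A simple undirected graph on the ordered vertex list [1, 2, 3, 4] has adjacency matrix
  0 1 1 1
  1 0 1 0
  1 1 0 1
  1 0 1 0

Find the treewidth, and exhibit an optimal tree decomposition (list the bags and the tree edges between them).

The largest bag has 3 vertices, giving width 2; this decomposition certifies tw(G) ≤ 2. On the other hand G contains the 3-clique {1, 2, 3}. A clique must lie in a single bag of any decomposition, so no decomposition can have width below 2. Combining the bounds, tw(G) = 2.

Treewidth 2.
Bags: B1 = {1, 2, 3}  B2 = {1, 3, 4}
Tree: B1–B2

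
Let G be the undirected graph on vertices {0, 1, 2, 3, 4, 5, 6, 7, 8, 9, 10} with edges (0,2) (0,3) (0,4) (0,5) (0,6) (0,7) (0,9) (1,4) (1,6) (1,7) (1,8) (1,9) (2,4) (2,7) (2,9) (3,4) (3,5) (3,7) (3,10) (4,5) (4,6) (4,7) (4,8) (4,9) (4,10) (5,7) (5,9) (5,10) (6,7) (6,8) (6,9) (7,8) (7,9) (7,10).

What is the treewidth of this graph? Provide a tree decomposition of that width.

The largest bag has 5 vertices, giving width 4; this decomposition certifies tw(G) ≤ 4. Conversely, {0, 2, 4, 7, 9} is a clique of size 5, and the vertices of any clique must share a bag in every tree decomposition; so some bag has ≥ 5 vertices and tw(G) ≥ 4. Combining the bounds, tw(G) = 4.

Treewidth 4.
Bags: B1 = {0, 3, 4, 5, 7}  B2 = {0, 4, 5, 7, 9}  B3 = {0, 2, 4, 7, 9}  B4 = {0, 4, 6, 7, 9}  B5 = {1, 4, 6, 7, 9}  B6 = {3, 4, 5, 7, 10}  B7 = {1, 4, 6, 7, 8}
Tree: B1–B2, B2–B3, B2–B4, B4–B5, B1–B6, B5–B7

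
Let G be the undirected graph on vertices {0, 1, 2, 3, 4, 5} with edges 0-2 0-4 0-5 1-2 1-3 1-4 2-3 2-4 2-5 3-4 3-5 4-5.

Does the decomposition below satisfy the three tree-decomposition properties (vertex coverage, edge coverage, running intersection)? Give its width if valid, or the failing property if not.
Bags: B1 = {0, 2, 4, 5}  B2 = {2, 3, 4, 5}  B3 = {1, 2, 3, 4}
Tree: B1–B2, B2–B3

Yes; width 3.

Every vertex of G appears in some bag (union = {0, 1, 2, 3, 4, 5}); every edge is covered by a bag; and for each vertex v the set of bags containing v is connected in the bag tree. The decomposition is therefore valid. The largest bag has 4 vertices, so the width is 3.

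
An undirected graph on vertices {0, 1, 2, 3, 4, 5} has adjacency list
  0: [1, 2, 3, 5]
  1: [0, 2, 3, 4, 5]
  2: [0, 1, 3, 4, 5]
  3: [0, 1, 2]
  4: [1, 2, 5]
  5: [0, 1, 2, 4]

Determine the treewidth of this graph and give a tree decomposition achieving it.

Treewidth 3.
One optimal decomposition is:
Bags: B1 = {1, 2, 4, 5}  B2 = {0, 1, 2, 5}  B3 = {0, 1, 2, 3}
Tree: B1–B2, B2–B3

Each bag holds 4 vertices, so the decomposition has width 3, which upper-bounds the treewidth. For the lower bound, the 4 vertices {0, 1, 2, 3} are pairwise adjacent, and any tree decomposition puts a clique entirely inside one bag — forcing width ≥ 3. The upper and lower bounds meet at 3, so that is the treewidth.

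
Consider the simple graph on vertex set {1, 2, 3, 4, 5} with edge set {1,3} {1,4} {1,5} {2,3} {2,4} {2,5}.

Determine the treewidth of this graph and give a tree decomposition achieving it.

Every bag has size at most 3, so the width is 3 − 1 = 2 and tw(G) ≤ 2. Since 1–5–2–3–1 is a cycle in G, G is not acyclic. Forests are exactly the graphs of treewidth ≤ 1, so tw(G) ≥ 2. The upper and lower bounds meet at 2, so that is the treewidth.

Treewidth 2.
One such decomposition:
Bags: B1 = {1, 2, 5}  B2 = {1, 2, 3}  B3 = {1, 2, 4}
Tree: B1–B2, B2–B3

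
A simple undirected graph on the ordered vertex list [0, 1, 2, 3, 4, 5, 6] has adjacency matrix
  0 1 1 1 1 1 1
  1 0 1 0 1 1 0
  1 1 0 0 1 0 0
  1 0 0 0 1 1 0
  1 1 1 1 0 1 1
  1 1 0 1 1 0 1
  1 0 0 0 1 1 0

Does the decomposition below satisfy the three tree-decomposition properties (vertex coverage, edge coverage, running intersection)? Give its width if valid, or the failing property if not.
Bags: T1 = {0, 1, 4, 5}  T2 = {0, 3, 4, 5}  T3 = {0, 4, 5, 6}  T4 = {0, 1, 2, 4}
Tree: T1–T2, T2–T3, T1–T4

Yes; width 3.

Checking the three conditions: (i) the bags cover all of {0, 1, 2, 3, 4, 5, 6}; (ii) for each edge, some bag contains both endpoints; (iii) the bags containing any fixed vertex form a subtree. All hold, so the decomposition is valid with width 4 − 1 = 3.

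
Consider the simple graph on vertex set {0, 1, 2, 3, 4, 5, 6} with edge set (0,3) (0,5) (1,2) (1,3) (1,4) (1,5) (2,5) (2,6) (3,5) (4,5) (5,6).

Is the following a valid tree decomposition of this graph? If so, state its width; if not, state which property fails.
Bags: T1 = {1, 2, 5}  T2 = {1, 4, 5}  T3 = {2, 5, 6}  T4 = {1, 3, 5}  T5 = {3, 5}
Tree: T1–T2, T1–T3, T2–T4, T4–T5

A tree decomposition must satisfy three properties: every vertex lies in some bag; for every edge, both endpoints lie together in some bag; and for every vertex, the bags containing it form a connected subtree. Here vertex 0 appears in no bag, so the decomposition is invalid.

No — vertex 0 appears in no bag.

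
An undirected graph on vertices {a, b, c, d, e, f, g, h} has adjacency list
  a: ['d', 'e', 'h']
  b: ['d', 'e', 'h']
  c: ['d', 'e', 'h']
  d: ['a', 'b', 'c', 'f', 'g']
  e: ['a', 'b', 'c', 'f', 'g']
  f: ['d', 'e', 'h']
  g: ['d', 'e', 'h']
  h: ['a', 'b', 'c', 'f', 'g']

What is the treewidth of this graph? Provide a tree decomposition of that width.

Treewidth 3.
One such decomposition:
Bags: B1 = {a, d, e, h}  B2 = {d, e, g, h}  B3 = {b, d, e, h}  B4 = {c, d, e, h}  B5 = {d, e, f, h}
Tree: B1–B2, B2–B3, B3–B4, B4–B5

Every bag has size at most 4, so the width is 4 − 1 = 3 and tw(G) ≤ 3. For the lower bound: the 4 vertex sets {a,h}, {e,g}, {d}, {b} are disjoint, each induces a connected subgraph, and every pair is joined by at least one edge of G. Contracting each set to a single vertex therefore yields K_{4} as a minor, and since treewidth is minor-monotone, tw(G) ≥ tw(K_{4}) = 3. Combining the bounds, tw(G) = 3.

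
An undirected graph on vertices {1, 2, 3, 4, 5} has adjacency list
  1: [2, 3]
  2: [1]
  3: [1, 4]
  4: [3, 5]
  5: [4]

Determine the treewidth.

A width-1 tree decomposition is:
Bags: B1 = {1, 2}  B2 = {1, 3}  B3 = {3, 4}  B4 = {4, 5}
Tree: B1–B2, B2–B3, B3–B4
Each bag holds 2 vertices, so the decomposition has width 1, which upper-bounds the treewidth. Any graph with an edge has treewidth ≥ 1, and G has the edge 2–1. Hence tw(G) = 1 exactly.

1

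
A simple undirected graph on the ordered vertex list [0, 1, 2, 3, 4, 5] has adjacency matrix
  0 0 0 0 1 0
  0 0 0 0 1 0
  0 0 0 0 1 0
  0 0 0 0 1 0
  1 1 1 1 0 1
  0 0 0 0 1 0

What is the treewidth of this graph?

A width-1 tree decomposition is:
Bags: B1 = {4, 5}  B2 = {1, 4}  B3 = {2, 4}  B4 = {3, 4}  B5 = {0, 4}
Tree: B1–B2, B2–B3, B2–B4, B4–B5
Every bag has size at most 2, so the width is 2 − 1 = 1 and tw(G) ≤ 1. Any graph with an edge has treewidth ≥ 1, and G has the edge 5–4. Therefore the treewidth is 1.

1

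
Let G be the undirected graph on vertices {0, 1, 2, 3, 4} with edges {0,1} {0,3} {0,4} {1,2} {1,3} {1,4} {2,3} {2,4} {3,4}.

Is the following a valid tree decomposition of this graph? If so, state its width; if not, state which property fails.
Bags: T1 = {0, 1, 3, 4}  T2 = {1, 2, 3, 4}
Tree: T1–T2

Yes; width 3.

Every vertex of G appears in some bag (union = {0, 1, 2, 3, 4}); every edge is covered by a bag; and for each vertex v the set of bags containing v is connected in the bag tree. The decomposition is therefore valid. The largest bag has 4 vertices, so the width is 3.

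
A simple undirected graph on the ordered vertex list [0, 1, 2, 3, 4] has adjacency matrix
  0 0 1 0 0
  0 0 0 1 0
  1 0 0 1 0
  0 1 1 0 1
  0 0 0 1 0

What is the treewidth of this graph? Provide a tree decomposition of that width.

Each bag holds 2 vertices, so the decomposition has width 1, which upper-bounds the treewidth. Since G has at least one edge (e.g. 1–3), it is not an edgeless graph, so tw(G) ≥ 1. Combining the bounds, tw(G) = 1.

Treewidth 1.
One such decomposition:
Bags: B1 = {1, 3}  B2 = {2, 3}  B3 = {0, 2}  B4 = {3, 4}
Tree: B1–B2, B2–B3, B2–B4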